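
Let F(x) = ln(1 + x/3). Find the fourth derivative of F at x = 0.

-2/27

The coefficient of x^4 in the expansion is -1/324, so F^(4)(0) = 4! * (-1/324) = -2/27.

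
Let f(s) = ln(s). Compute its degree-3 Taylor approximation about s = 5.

(s - 5)^3/375 - (s - 5)^2/50 + (s - 5)/5 + ln(5)

f(5) = ln(5)
f′(5) = 1/5
f′′(5) = -1/25
f′′′(5) = 2/125
The Taylor polynomial is Σ f^(k)(5)/k! · (s - 5)^k.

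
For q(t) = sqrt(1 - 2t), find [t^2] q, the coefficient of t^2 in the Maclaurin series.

-1/2

Differentiate repeatedly and evaluate at the center.
[t^0] = 1;  [t^1] = -1;  [t^2] = -1/2.
So c_2 = q′′(0)/2! = -1/2.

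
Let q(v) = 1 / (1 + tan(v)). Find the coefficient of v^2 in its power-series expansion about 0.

1

Expand as Σ (-1)^k u^k with u equal to the inner function's series.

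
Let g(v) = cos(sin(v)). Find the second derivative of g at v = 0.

Plug the Maclaurin series of the inner function into that of the outer and collect terms.
The coefficient of v^2 in the expansion is -1/2, so g′′(0) = 2! * (-1/2) = -1.

-1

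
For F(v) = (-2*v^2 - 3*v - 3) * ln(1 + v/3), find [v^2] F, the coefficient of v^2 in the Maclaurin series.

-5/6

Shift and add copies of the series according to the polynomial's terms.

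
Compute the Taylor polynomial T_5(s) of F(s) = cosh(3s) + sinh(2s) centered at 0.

4*s^5/15 + 27*s^4/8 + 4*s^3/3 + 9*s^2/2 + 2*s + 1

Combine the two series term by term.
F(0) = 1
F′(0) = 2
F′′(0) = 9
F′′′(0) = 8
F^(4)(0) = 81
F^(5)(0) = 32
Dividing each by k! gives the coefficients c_0, ..., c_5.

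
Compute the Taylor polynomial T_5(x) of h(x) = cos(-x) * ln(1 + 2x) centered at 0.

103*x^5/20 - 3*x^4 + 5*x^3/3 - 2*x^2 + 2*x

Expand each factor separately, then convolve coefficients.
[x^0] = 0;  [x^1] = 2;  [x^2] = -2;  [x^3] = 5/3;  [x^4] = -3;  [x^5] = 103/20.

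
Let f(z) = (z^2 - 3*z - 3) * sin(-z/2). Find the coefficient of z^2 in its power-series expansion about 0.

Shift and add copies of the series according to the polynomial's terms.
f(0) = 0
f′(0) = 3/2
f′′(0) = 3
Then c_k = f^(k)(0)/k! gives each Taylor coefficient.

3/2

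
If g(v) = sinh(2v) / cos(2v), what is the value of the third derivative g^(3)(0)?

32

Write the quotient as an unknown series and match coefficients against numerator = denominator · series.
The coefficient of v^3 in the expansion is 16/3, so g′′′(0) = 3! * (16/3) = 32.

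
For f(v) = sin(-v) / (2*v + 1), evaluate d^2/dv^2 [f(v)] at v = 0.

4

Expand 1/(denominator) as a geometric series and multiply by the numerator's series.
The coefficient of v^2 in the expansion is 2, so f′′(0) = 2! * (2) = 4.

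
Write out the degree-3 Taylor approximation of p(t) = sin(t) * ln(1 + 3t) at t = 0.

-9*t^3/2 + 3*t^2

Expand each factor separately, then convolve coefficients.
p(0) = 0
p′(0) = 0
p′′(0) = 6
p′′′(0) = -27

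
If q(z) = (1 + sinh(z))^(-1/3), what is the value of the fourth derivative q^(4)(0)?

424/81

Compose series: expand the inner function first, then feed it into the outer expansion.
The coefficient of z^4 in the expansion is 53/243, so q^(4)(0) = 4! * (53/243) = 424/81.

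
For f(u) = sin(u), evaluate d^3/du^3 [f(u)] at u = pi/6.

Apply the Taylor formula c_k = f^(k)(a)/k!.
The coefficient of (u - pi/6)^3 in the expansion is -sqrt(3)/12, so f′′′(pi/6) = 3! * (-sqrt(3)/12) = -sqrt(3)/2.

-sqrt(3)/2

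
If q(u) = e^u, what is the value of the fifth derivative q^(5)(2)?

e^(2)

From the series, [(u - 2)^5] q = e^(2)/120; multiply by 5! = 120 to get e^(2).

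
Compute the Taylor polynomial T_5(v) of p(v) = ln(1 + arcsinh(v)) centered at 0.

13*v^5/120 - v^4/12 + v^3/6 - v^2/2 + v

Let u equal the inner series; expand the outer function in u and truncate.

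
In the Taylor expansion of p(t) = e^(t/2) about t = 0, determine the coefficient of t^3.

1/48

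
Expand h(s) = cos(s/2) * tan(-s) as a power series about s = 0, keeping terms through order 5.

-181*s^5/1920 - 5*s^3/24 - s

Multiply the two series term by term and collect like powers.
[s^0] = 0;  [s^1] = -1;  [s^2] = 0;  [s^3] = -5/24;  [s^4] = 0;  [s^5] = -181/1920.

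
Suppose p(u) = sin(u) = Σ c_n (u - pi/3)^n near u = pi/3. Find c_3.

-1/12

Compute the successive derivatives at the expansion point and divide by k!.
[(u - pi/3)^0] = sqrt(3)/2;  [(u - pi/3)^1] = 1/2;  [(u - pi/3)^2] = -sqrt(3)/4;  [(u - pi/3)^3] = -1/12.
So c_3 = p′′′(pi/3)/3! = -1/12.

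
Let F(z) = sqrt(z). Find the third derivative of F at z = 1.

3/8

From the series, [(z - 1)^3] F = 1/16; multiply by 3! = 6 to get 3/8.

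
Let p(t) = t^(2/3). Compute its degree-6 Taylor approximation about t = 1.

-91*(t - 1)^6/6561 + 14*(t - 1)^5/729 - 7*(t - 1)^4/243 + 4*(t - 1)^3/81 - (t - 1)^2/9 + 2*(t - 1)/3 + 1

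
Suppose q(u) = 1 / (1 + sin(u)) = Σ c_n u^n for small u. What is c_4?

Write 1/(1+u) = 1 - u + u^2 - u^3 + ... and substitute the series for u.
q(0) = 1
q′(0) = -1
q′′(0) = 2
q′′′(0) = -5
q^(4)(0) = 16
So c_4 = q^(4)(0)/4! = 2/3.

2/3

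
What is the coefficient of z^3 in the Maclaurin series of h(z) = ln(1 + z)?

1/3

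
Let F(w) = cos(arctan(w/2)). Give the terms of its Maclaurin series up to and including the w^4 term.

3*w^4/128 - w^2/8 + 1

Let u equal the inner series; expand the outer function in u and truncate.
F(0) = 1
F′(0) = 0
F′′(0) = -1/4
F′′′(0) = 0
F^(4)(0) = 9/16
Then c_k = F^(k)(0)/k! gives each Taylor coefficient.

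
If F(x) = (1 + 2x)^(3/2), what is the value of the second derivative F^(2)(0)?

The coefficient of x^2 in the expansion is 3/2, so F′′(0) = 2! * (3/2) = 3.

3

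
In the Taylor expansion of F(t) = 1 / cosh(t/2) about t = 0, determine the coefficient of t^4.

5/384

Divide the numerator series by the denominator series (power-series long division).
F(0) = 1
F′(0) = 0
F′′(0) = -1/4
F′′′(0) = 0
F^(4)(0) = 5/16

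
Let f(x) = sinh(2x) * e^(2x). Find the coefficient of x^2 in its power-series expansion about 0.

4

Expand each factor separately, then convolve coefficients.
[x^0] = 0;  [x^1] = 2;  [x^2] = 4.
So c_2 = f′′(0)/2! = 4.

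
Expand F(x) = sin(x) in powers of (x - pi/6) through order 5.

sqrt(3)*(x - pi/6)^5/240 + (x - pi/6)^4/48 - sqrt(3)*(x - pi/6)^3/12 - (x - pi/6)^2/4 + sqrt(3)*(x - pi/6)/2 + 1/2

[(x - pi/6)^0] = 1/2;  [(x - pi/6)^1] = sqrt(3)/2;  [(x - pi/6)^2] = -1/4;  [(x - pi/6)^3] = -sqrt(3)/12;  [(x - pi/6)^4] = 1/48;  [(x - pi/6)^5] = sqrt(3)/240.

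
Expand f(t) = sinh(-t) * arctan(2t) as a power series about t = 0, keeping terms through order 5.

7*t^4/3 - 2*t^2

Expand each factor separately, then convolve coefficients.
[t^0] = 0;  [t^1] = 0;  [t^2] = -2;  [t^3] = 0;  [t^4] = 7/3;  [t^5] = 0.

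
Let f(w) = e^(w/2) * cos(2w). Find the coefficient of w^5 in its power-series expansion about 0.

1121/3840

Write out both Maclaurin series and multiply, keeping only the needed powers.
f(0) = 1
f′(0) = 1/2
f′′(0) = -15/4
f′′′(0) = -47/8
f^(4)(0) = 161/16
f^(5)(0) = 1121/32
Then c_k = f^(k)(0)/k! gives each Taylor coefficient.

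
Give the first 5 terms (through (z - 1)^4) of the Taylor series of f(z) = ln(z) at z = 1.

Compute the successive derivatives at the expansion point and divide by k!.
[(z - 1)^0] = 0;  [(z - 1)^1] = 1;  [(z - 1)^2] = -1/2;  [(z - 1)^3] = 1/3;  [(z - 1)^4] = -1/4.

-(z - 1)^4/4 + (z - 1)^3/3 - (z - 1)^2/2 + (z - 1)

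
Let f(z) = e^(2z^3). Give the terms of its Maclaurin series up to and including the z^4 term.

2*z^3 + 1

Apply the Taylor formula c_k = f^(k)(a)/k!.
f(0) = 1
f′(0) = 0
f′′(0) = 0
f′′′(0) = 12
f^(4)(0) = 0
Then c_k = f^(k)(0)/k! gives each Taylor coefficient.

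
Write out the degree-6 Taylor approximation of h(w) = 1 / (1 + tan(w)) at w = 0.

Expand as Σ (-1)^k u^k with u equal to the inner function's series.

122*w^6/45 - 32*w^5/15 + 5*w^4/3 - 4*w^3/3 + w^2 - w + 1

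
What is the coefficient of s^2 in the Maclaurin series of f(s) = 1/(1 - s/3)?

1/9

Apply the Taylor formula c_k = f^(k)(a)/k!.
f(0) = 1
f′(0) = 1/3
f′′(0) = 2/9
Then c_k = f^(k)(0)/k! gives each Taylor coefficient.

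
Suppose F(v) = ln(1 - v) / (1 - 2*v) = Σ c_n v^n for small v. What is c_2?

Expand 1/(denominator) as a geometric series and multiply by the numerator's series.
[v^0] = 0;  [v^1] = -1;  [v^2] = -5/2.

-5/2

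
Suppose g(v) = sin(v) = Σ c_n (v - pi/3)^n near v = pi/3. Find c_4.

sqrt(3)/48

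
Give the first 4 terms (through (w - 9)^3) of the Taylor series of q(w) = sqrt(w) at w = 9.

(w - 9)^3/3888 - (w - 9)^2/216 + (w - 9)/6 + 3

q(9) = 3
q′(9) = 1/6
q′′(9) = -1/108
q′′′(9) = 1/648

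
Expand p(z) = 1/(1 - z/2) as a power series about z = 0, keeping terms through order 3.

z^3/8 + z^2/4 + z/2 + 1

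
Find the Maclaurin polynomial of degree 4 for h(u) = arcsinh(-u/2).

u^3/48 - u/2

Compute the successive derivatives at the expansion point and divide by k!.
h(0) = 0
h′(0) = -1/2
h′′(0) = 0
h′′′(0) = 1/8
h^(4)(0) = 0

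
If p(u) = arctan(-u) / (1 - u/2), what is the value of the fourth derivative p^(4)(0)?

Take the Cauchy product of the two expansions.
From the series, [u^4] p = 1/24; multiply by 4! = 24 to get 1.

1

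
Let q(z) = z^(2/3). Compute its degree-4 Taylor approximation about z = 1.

[(z - 1)^0] = 1;  [(z - 1)^1] = 2/3;  [(z - 1)^2] = -1/9;  [(z - 1)^3] = 4/81;  [(z - 1)^4] = -7/243.

-7*(z - 1)^4/243 + 4*(z - 1)^3/81 - (z - 1)^2/9 + 2*(z - 1)/3 + 1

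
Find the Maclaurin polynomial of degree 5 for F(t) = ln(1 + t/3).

t^5/1215 - t^4/324 + t^3/81 - t^2/18 + t/3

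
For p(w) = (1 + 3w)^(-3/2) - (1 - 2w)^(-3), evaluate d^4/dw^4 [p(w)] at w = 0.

Expand each term separately and add.
The coefficient of w^4 in the expansion is -5205/128, so p^(4)(0) = 4! * (-5205/128) = -15615/16.

-15615/16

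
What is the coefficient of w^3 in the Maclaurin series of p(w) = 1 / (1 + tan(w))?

Write 1/(1+u) = 1 - u + u^2 - u^3 + ... and substitute the series for u.
So c_3 = p′′′(0)/3! = -4/3.

-4/3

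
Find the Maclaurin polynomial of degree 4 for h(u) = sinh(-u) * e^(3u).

Write out both Maclaurin series and multiply, keeping only the needed powers.
h(0) = 0
h′(0) = -1
h′′(0) = -6
h′′′(0) = -28
h^(4)(0) = -120

-5*u^4 - 14*u^3/3 - 3*u^2 - u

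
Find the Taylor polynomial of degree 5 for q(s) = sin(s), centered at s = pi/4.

sqrt(2)*(s - pi/4)^5/240 + sqrt(2)*(s - pi/4)^4/48 - sqrt(2)*(s - pi/4)^3/12 - sqrt(2)*(s - pi/4)^2/4 + sqrt(2)*(s - pi/4)/2 + sqrt(2)/2

q(pi/4) = sqrt(2)/2
q′(pi/4) = sqrt(2)/2
q′′(pi/4) = -sqrt(2)/2
q′′′(pi/4) = -sqrt(2)/2
q^(4)(pi/4) = sqrt(2)/2
q^(5)(pi/4) = sqrt(2)/2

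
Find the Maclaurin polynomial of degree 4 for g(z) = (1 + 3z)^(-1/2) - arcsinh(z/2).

2835*z^4/128 - 101*z^3/12 + 27*z^2/8 - 2*z + 1

Expand each term separately and add.
g(0) = 1
g′(0) = -2
g′′(0) = 27/4
g′′′(0) = -101/2
g^(4)(0) = 8505/16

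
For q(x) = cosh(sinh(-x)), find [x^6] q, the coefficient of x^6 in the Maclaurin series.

Let u equal the inner series; expand the outer function in u and truncate.
q(0) = 1
q′(0) = 0
q′′(0) = 1
q′′′(0) = 0
q^(4)(0) = 5
q^(5)(0) = 0
q^(6)(0) = 37

37/720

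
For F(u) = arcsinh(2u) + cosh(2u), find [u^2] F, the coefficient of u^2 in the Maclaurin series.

Combine the two series term by term.
F(0) = 1
F′(0) = 2
F′′(0) = 4
So c_2 = F′′(0)/2! = 2.

2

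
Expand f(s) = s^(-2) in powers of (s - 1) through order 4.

5*(s - 1)^4 - 4*(s - 1)^3 + 3*(s - 1)^2 - 2*(s - 1) + 1

Differentiate repeatedly and evaluate at the center.
[(s - 1)^0] = 1;  [(s - 1)^1] = -2;  [(s - 1)^2] = 3;  [(s - 1)^3] = -4;  [(s - 1)^4] = 5.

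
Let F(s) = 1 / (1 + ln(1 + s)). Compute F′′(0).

3

Use the geometric series for the reciprocal, then substitute.
From the series, [s^2] F = 3/2; multiply by 2! = 2 to get 3.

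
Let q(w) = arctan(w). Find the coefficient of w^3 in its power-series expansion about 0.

-1/3

q(0) = 0
q′(0) = 1
q′′(0) = 0
q′′′(0) = -2
So c_3 = q′′′(0)/3! = -1/3.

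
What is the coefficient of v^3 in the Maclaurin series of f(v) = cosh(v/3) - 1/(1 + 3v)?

27

Combine the two series term by term.
f(0) = 0
f′(0) = 3
f′′(0) = -161/9
f′′′(0) = 162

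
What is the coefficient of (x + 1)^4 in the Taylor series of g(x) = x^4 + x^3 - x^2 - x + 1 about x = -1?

g(-1) = 1
g′(-1) = 0
g′′(-1) = 4
g′′′(-1) = -18
g^(4)(-1) = 24
Dividing each by k! gives the coefficients c_0, ..., c_4.

1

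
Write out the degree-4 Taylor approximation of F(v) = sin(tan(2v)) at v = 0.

Plug the Maclaurin series of the inner function into that of the outer and collect terms.
F(0) = 0
F′(0) = 2
F′′(0) = 0
F′′′(0) = 8
F^(4)(0) = 0
Dividing each by k! gives the coefficients c_0, ..., c_4.

4*v^3/3 + 2*v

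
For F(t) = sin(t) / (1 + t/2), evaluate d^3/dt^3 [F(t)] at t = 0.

1/2

Write out both Maclaurin series and multiply, keeping only the needed powers.
The coefficient of t^3 in the expansion is 1/12, so F′′′(0) = 3! * (1/12) = 1/2.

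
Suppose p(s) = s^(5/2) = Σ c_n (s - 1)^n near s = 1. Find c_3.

5/16

p(1) = 1
p′(1) = 5/2
p′′(1) = 15/4
p′′′(1) = 15/8
So c_3 = p′′′(1)/3! = 5/16.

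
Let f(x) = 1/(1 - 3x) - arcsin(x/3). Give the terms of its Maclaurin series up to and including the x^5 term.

787319*x^5/3240 + 81*x^4 + 4373*x^3/162 + 9*x^2 + 8*x/3 + 1

Add the two expansions coefficient-wise.
f(0) = 1
f′(0) = 8/3
f′′(0) = 18
f′′′(0) = 4373/27
f^(4)(0) = 1944
f^(5)(0) = 787319/27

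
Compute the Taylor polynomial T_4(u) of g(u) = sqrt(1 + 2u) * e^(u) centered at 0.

-u^4/6 + 2*u^3/3 + u^2 + 2*u + 1

Multiply the two series term by term and collect like powers.
g(0) = 1
g′(0) = 2
g′′(0) = 2
g′′′(0) = 4
g^(4)(0) = -4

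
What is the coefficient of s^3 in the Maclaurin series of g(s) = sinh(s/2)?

1/48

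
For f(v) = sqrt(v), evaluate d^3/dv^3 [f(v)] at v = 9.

1/648

Compute the successive derivatives at the expansion point and divide by k!.
The coefficient of (v - 9)^3 in the expansion is 1/3888, so f′′′(9) = 3! * (1/3888) = 1/648.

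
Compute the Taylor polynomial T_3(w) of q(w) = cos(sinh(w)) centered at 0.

1 - w^2/2

Compose series: expand the inner function first, then feed it into the outer expansion.
q(0) = 1
q′(0) = 0
q′′(0) = -1
q′′′(0) = 0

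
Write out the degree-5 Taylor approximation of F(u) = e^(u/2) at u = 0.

F(0) = 1
F′(0) = 1/2
F′′(0) = 1/4
F′′′(0) = 1/8
F^(4)(0) = 1/16
F^(5)(0) = 1/32

u^5/3840 + u^4/384 + u^3/48 + u^2/8 + u/2 + 1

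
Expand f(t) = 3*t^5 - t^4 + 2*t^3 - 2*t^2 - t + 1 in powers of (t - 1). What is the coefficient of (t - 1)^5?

[(t - 1)^0] = 2;  [(t - 1)^1] = 12;  [(t - 1)^2] = 28;  [(t - 1)^3] = 28;  [(t - 1)^4] = 14;  [(t - 1)^5] = 3.

3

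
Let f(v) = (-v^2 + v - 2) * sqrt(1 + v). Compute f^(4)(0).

51/8

Shift and add copies of the series according to the polynomial's terms.
From the series, [v^4] f = 17/64; multiply by 4! = 24 to get 51/8.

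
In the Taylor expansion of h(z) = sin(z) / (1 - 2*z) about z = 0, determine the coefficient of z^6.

Expand 1/(denominator) as a geometric series and multiply by the numerator's series.
[z^0] = 0;  [z^1] = 1;  [z^2] = 2;  [z^3] = 23/6;  [z^4] = 23/3;  [z^5] = 1841/120;  [z^6] = 1841/60.
So c_6 = h^(6)(0)/6! = 1841/60.

1841/60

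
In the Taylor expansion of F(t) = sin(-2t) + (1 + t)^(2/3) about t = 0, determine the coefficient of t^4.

-7/243

Add the two expansions coefficient-wise.
F(0) = 1
F′(0) = -4/3
F′′(0) = -2/9
F′′′(0) = 224/27
F^(4)(0) = -56/81
So c_4 = F^(4)(0)/4! = -7/243.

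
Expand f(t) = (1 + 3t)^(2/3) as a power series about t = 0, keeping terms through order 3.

4*t^3/3 - t^2 + 2*t + 1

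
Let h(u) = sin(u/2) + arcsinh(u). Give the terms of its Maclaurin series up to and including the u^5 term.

Combine the two series term by term.

289*u^5/3840 - 3*u^3/16 + 3*u/2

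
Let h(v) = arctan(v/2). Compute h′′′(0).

-1/4

The coefficient of v^3 in the expansion is -1/24, so h′′′(0) = 3! * (-1/24) = -1/4.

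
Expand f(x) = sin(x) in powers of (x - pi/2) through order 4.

Differentiate repeatedly and evaluate at the center.
[(x - pi/2)^0] = 1;  [(x - pi/2)^1] = 0;  [(x - pi/2)^2] = -1/2;  [(x - pi/2)^3] = 0;  [(x - pi/2)^4] = 1/24.

(x - pi/2)^4/24 - (x - pi/2)^2/2 + 1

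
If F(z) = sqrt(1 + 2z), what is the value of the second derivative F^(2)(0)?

-1

From the series, [z^2] F = -1/2; multiply by 2! = 2 to get -1.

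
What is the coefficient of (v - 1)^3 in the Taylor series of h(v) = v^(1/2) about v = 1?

1/16

Compute the successive derivatives at the expansion point and divide by k!.
h(1) = 1
h′(1) = 1/2
h′′(1) = -1/4
h′′′(1) = 3/8
So c_3 = h′′′(1)/3! = 1/16.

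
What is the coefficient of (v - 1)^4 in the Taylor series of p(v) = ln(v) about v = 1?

Compute the successive derivatives at the expansion point and divide by k!.

-1/4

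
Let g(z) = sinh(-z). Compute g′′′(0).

-1

From the series, [z^3] g = -1/6; multiply by 3! = 6 to get -1.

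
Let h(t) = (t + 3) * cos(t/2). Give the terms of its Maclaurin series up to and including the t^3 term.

Distribute the polynomial across the series and collect like powers.
h(0) = 3
h′(0) = 1
h′′(0) = -3/4
h′′′(0) = -3/4
Dividing each by k! gives the coefficients c_0, ..., c_3.

-t^3/8 - 3*t^2/8 + t + 3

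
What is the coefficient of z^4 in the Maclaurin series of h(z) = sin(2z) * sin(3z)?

Expand each factor separately, then convolve coefficients.
h(0) = 0
h′(0) = 0
h′′(0) = 12
h′′′(0) = 0
h^(4)(0) = -312
So c_4 = h^(4)(0)/4! = -13.

-13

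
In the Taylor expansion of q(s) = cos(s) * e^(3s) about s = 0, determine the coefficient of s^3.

Take the Cauchy product of the two expansions.

3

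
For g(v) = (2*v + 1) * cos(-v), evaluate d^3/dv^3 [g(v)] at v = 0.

Distribute the polynomial across the series and collect like powers.
The coefficient of v^3 in the expansion is -1, so g′′′(0) = 3! * (-1) = -6.

-6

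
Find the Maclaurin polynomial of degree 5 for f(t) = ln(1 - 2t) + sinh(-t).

-769*t^5/120 - 4*t^4 - 17*t^3/6 - 2*t^2 - 3*t

Expand each term separately and add.
f(0) = 0
f′(0) = -3
f′′(0) = -4
f′′′(0) = -17
f^(4)(0) = -96
f^(5)(0) = -769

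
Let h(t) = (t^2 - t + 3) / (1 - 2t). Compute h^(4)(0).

Multiply each power in the prefactor through the base expansion.
From the series, [t^4] h = 44; multiply by 4! = 24 to get 1056.

1056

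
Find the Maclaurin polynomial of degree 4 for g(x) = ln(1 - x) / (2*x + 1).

Multiply the numerator's expansion by the denominator's geometric series.
[x^0] = 0;  [x^1] = -1;  [x^2] = 3/2;  [x^3] = -10/3;  [x^4] = 77/12.

77*x^4/12 - 10*x^3/3 + 3*x^2/2 - x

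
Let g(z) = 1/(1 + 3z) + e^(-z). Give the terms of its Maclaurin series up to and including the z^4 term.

1945*z^4/24 - 163*z^3/6 + 19*z^2/2 - 4*z + 2

Expand each term separately and add.
[z^0] = 2;  [z^1] = -4;  [z^2] = 19/2;  [z^3] = -163/6;  [z^4] = 1945/24.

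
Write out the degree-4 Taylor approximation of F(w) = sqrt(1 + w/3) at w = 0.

-5*w^4/10368 + w^3/432 - w^2/72 + w/6 + 1

F(0) = 1
F′(0) = 1/6
F′′(0) = -1/36
F′′′(0) = 1/72
F^(4)(0) = -5/432
Then c_k = F^(k)(0)/k! gives each Taylor coefficient.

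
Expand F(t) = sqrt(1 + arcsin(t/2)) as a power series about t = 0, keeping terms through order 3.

7*t^3/384 - t^2/32 + t/4 + 1

Compose series: expand the inner function first, then feed it into the outer expansion.
[t^0] = 1;  [t^1] = 1/4;  [t^2] = -1/32;  [t^3] = 7/384.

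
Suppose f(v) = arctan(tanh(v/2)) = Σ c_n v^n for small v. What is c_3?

Compose series: expand the inner function first, then feed it into the outer expansion.
f(0) = 0
f′(0) = 1/2
f′′(0) = 0
f′′′(0) = -1/2
The Taylor polynomial is Σ f^(k)(0)/k! · v^k.

-1/12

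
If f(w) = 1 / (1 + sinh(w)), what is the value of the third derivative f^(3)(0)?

-7

Use the geometric series for the reciprocal, then substitute.
From the series, [w^3] f = -7/6; multiply by 3! = 6 to get -7.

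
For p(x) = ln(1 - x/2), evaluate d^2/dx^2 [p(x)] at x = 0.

The coefficient of x^2 in the expansion is -1/8, so p′′(0) = 2! * (-1/8) = -1/4.

-1/4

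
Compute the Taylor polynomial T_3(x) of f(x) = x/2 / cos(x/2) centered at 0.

Write the quotient as an unknown series and match coefficients against numerator = denominator · series.
f(0) = 0
f′(0) = 1/2
f′′(0) = 0
f′′′(0) = 3/8

x^3/16 + x/2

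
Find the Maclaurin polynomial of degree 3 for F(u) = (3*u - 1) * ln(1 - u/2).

Shift and add copies of the series according to the polynomial's terms.

-u^3/3 - 11*u^2/8 + u/2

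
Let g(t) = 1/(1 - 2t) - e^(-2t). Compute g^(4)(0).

368

Add the two expansions coefficient-wise.
The coefficient of t^4 in the expansion is 46/3, so g^(4)(0) = 4! * (46/3) = 368.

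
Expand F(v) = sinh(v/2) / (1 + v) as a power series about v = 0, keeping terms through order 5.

667*v^5/1280 - 25*v^4/48 + 25*v^3/48 - v^2/2 + v/2

Expand each factor separately, then convolve coefficients.
[v^0] = 0;  [v^1] = 1/2;  [v^2] = -1/2;  [v^3] = 25/48;  [v^4] = -25/48;  [v^5] = 667/1280.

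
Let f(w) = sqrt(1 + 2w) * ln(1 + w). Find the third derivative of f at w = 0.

Write out both Maclaurin series and multiply, keeping only the needed powers.
From the series, [w^3] f = -2/3; multiply by 3! = 6 to get -4.

-4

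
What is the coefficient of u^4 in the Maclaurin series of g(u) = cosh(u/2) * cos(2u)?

161/384

Write out both Maclaurin series and multiply, keeping only the needed powers.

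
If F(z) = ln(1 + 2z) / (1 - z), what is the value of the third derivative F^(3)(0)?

16

Write out both Maclaurin series and multiply, keeping only the needed powers.
From the series, [z^3] F = 8/3; multiply by 3! = 6 to get 16.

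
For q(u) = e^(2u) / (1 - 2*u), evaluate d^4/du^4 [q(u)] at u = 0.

Multiply the numerator's expansion by the denominator's geometric series.
From the series, [u^4] q = 130/3; multiply by 4! = 24 to get 1040.

1040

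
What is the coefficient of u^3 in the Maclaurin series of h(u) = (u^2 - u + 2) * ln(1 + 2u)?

Shift and add copies of the series according to the polynomial's terms.
[u^0] = 0;  [u^1] = 4;  [u^2] = -6;  [u^3] = 28/3.

28/3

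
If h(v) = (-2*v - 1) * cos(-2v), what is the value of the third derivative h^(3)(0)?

24

Multiply each power in the prefactor through the base expansion.
The coefficient of v^3 in the expansion is 4, so h′′′(0) = 3! * (4) = 24.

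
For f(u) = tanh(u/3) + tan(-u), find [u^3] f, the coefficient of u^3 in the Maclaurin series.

-28/81

Expand each term separately and add.
f(0) = 0
f′(0) = -2/3
f′′(0) = 0
f′′′(0) = -56/27
The Taylor polynomial is Σ f^(k)(0)/k! · u^k.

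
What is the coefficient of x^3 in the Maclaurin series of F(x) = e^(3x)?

9/2

Apply the Taylor formula c_k = f^(k)(a)/k!.
F(0) = 1
F′(0) = 3
F′′(0) = 9
F′′′(0) = 27
Then c_k = F^(k)(0)/k! gives each Taylor coefficient.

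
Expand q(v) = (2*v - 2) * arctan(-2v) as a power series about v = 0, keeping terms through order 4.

Distribute the polynomial across the series and collect like powers.
q(0) = 0
q′(0) = 4
q′′(0) = -8
q′′′(0) = -32
q^(4)(0) = 128

16*v^4/3 - 16*v^3/3 - 4*v^2 + 4*v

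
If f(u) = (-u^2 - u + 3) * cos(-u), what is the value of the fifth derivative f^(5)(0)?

Shift and add copies of the series according to the polynomial's terms.
The coefficient of u^5 in the expansion is -1/24, so f^(5)(0) = 5! * (-1/24) = -5.

-5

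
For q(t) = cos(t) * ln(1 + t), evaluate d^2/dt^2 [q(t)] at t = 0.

-1

Write out both Maclaurin series and multiply, keeping only the needed powers.
From the series, [t^2] q = -1/2; multiply by 2! = 2 to get -1.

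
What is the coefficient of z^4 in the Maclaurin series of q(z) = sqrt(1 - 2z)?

-5/8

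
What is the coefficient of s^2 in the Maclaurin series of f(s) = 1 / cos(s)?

1/2

Write the quotient as an unknown series and match coefficients against numerator = denominator · series.
f(0) = 1
f′(0) = 0
f′′(0) = 1
So c_2 = f′′(0)/2! = 1/2.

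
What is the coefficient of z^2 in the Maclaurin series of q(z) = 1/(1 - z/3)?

1/9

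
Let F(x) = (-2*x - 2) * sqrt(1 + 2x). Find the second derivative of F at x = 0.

-2

Multiply each power in the prefactor through the base expansion.
The coefficient of x^2 in the expansion is -1, so F′′(0) = 2! * (-1) = -2.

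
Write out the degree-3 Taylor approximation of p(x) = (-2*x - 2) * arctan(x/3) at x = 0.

2*x^3/81 - 2*x^2/3 - 2*x/3

Multiply each power in the prefactor through the base expansion.
[x^0] = 0;  [x^1] = -2/3;  [x^2] = -2/3;  [x^3] = 2/81.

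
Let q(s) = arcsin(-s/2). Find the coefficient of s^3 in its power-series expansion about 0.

-1/48

q(0) = 0
q′(0) = -1/2
q′′(0) = 0
q′′′(0) = -1/8
So c_3 = q′′′(0)/3! = -1/48.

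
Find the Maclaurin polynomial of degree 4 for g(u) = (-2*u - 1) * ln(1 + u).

-5*u^4/12 + 2*u^3/3 - 3*u^2/2 - u

Distribute the polynomial across the series and collect like powers.
g(0) = 0
g′(0) = -1
g′′(0) = -3
g′′′(0) = 4
g^(4)(0) = -10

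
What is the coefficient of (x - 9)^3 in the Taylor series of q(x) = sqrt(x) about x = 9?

1/3888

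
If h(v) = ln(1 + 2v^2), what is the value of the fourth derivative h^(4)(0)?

Use the known series and substitute for the argument.
From the series, [v^4] h = -2; multiply by 4! = 24 to get -48.

-48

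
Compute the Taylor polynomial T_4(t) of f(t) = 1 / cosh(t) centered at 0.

5*t^4/24 - t^2/2 + 1

Invert the denominator's series and multiply.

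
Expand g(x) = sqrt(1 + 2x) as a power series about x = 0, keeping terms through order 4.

-5*x^4/8 + x^3/2 - x^2/2 + x + 1

Compute the successive derivatives at the expansion point and divide by k!.
[x^0] = 1;  [x^1] = 1;  [x^2] = -1/2;  [x^3] = 1/2;  [x^4] = -5/8.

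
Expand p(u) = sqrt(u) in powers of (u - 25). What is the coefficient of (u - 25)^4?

-1/2000000

[(u - 25)^0] = 5;  [(u - 25)^1] = 1/10;  [(u - 25)^2] = -1/1000;  [(u - 25)^3] = 1/50000;  [(u - 25)^4] = -1/2000000.
So c_4 = p^(4)(25)/4! = -1/2000000.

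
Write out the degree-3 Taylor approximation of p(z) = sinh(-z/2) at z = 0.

Differentiate repeatedly and evaluate at the center.
[z^0] = 0;  [z^1] = -1/2;  [z^2] = 0;  [z^3] = -1/48.

-z^3/48 - z/2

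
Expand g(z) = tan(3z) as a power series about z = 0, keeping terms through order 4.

9*z^3 + 3*z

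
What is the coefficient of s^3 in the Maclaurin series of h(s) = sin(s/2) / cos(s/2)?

Invert the denominator's series and multiply.
h(0) = 0
h′(0) = 1/2
h′′(0) = 0
h′′′(0) = 1/4

1/24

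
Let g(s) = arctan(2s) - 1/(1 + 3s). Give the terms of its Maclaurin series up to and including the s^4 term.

-81*s^4 + 73*s^3/3 - 9*s^2 + 5*s - 1

Expand each term separately and add.
g(0) = -1
g′(0) = 5
g′′(0) = -18
g′′′(0) = 146
g^(4)(0) = -1944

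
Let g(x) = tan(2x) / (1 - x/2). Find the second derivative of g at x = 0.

2

Take the Cauchy product of the two expansions.
From the series, [x^2] g = 1; multiply by 2! = 2 to get 2.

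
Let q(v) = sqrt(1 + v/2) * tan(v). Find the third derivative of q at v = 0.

29/16

Write out both Maclaurin series and multiply, keeping only the needed powers.
The coefficient of v^3 in the expansion is 29/96, so q′′′(0) = 3! * (29/96) = 29/16.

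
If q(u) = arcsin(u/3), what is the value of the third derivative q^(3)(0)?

1/27

Use the known series and substitute for the argument.
The coefficient of u^3 in the expansion is 1/162, so q′′′(0) = 3! * (1/162) = 1/27.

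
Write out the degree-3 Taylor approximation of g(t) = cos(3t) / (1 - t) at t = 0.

-7*t^3/2 - 7*t^2/2 + t + 1

Write out both Maclaurin series and multiply, keeping only the needed powers.
g(0) = 1
g′(0) = 1
g′′(0) = -7
g′′′(0) = -21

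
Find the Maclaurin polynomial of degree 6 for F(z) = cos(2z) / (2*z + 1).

Multiply the numerator's expansion by the denominator's geometric series.

1556*z^6/45 - 52*z^5/3 + 26*z^4/3 - 4*z^3 + 2*z^2 - 2*z + 1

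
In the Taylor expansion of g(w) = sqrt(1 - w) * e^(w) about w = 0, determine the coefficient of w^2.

-1/8

Multiply the two series term by term and collect like powers.
g(0) = 1
g′(0) = 1/2
g′′(0) = -1/4
So c_2 = g′′(0)/2! = -1/8.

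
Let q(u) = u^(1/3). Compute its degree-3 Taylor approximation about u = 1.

Use the known series and substitute for the argument.
q(1) = 1
q′(1) = 1/3
q′′(1) = -2/9
q′′′(1) = 10/27
The Taylor polynomial is Σ q^(k)(1)/k! · (u - 1)^k.

5*(u - 1)^3/81 - (u - 1)^2/9 + (u - 1)/3 + 1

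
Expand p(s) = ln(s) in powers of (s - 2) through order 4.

Differentiate repeatedly and evaluate at the center.
p(2) = ln(2)
p′(2) = 1/2
p′′(2) = -1/4
p′′′(2) = 1/4
p^(4)(2) = -3/8
Dividing each by k! gives the coefficients c_0, ..., c_4.

-(s - 2)^4/64 + (s - 2)^3/24 - (s - 2)^2/8 + (s - 2)/2 + ln(2)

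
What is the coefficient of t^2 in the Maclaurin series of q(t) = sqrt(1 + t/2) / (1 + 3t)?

Expand each factor separately, then convolve coefficients.
q(0) = 1
q′(0) = -11/4
q′′(0) = 263/16
So c_2 = q′′(0)/2! = 263/32.

263/32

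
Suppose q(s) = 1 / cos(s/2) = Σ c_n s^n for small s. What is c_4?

5/384

Invert the denominator's series and multiply.
q(0) = 1
q′(0) = 0
q′′(0) = 1/4
q′′′(0) = 0
q^(4)(0) = 5/16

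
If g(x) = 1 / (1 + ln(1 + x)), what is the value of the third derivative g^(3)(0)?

Use the geometric series for the reciprocal, then substitute.
The coefficient of x^3 in the expansion is -7/3, so g′′′(0) = 3! * (-7/3) = -14.

-14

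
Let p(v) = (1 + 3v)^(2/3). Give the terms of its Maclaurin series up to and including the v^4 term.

Differentiate repeatedly and evaluate at the center.
p(0) = 1
p′(0) = 2
p′′(0) = -2
p′′′(0) = 8
p^(4)(0) = -56

-7*v^4/3 + 4*v^3/3 - v^2 + 2*v + 1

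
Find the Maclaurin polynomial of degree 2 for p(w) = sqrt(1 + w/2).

-w^2/32 + w/4 + 1

[w^0] = 1;  [w^1] = 1/4;  [w^2] = -1/32.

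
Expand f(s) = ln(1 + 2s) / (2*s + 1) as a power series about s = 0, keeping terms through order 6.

Multiply the numerator's expansion by the denominator's geometric series.
f(0) = 0
f′(0) = 2
f′′(0) = -12
f′′′(0) = 88
f^(4)(0) = -800
f^(5)(0) = 8768
f^(6)(0) = -112896
The Taylor polynomial is Σ f^(k)(0)/k! · s^k.

-784*s^6/5 + 1096*s^5/15 - 100*s^4/3 + 44*s^3/3 - 6*s^2 + 2*s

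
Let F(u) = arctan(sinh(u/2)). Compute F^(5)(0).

5/32

Compose series: expand the inner function first, then feed it into the outer expansion.
The coefficient of u^5 in the expansion is 1/768, so F^(5)(0) = 5! * (1/768) = 5/32.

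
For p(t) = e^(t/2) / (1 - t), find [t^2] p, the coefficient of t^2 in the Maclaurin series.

Write out both Maclaurin series and multiply, keeping only the needed powers.

13/8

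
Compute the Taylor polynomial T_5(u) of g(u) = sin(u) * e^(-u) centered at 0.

Expand each factor separately, then convolve coefficients.

-u^5/30 + u^3/3 - u^2 + u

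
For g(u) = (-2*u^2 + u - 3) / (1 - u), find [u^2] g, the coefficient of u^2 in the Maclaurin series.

Multiply each power in the prefactor through the base expansion.
[u^0] = -3;  [u^1] = -2;  [u^2] = -4.

-4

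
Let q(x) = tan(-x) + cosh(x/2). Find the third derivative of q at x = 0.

-2

Expand each term separately and add.
The coefficient of x^3 in the expansion is -1/3, so q′′′(0) = 3! * (-1/3) = -2.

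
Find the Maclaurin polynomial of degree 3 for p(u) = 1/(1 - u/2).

Apply the Taylor formula c_k = f^(k)(a)/k!.
p(0) = 1
p′(0) = 1/2
p′′(0) = 1/2
p′′′(0) = 3/4

u^3/8 + u^2/4 + u/2 + 1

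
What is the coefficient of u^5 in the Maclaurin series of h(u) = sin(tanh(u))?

37/120

Plug the Maclaurin series of the inner function into that of the outer and collect terms.
h(0) = 0
h′(0) = 1
h′′(0) = 0
h′′′(0) = -3
h^(4)(0) = 0
h^(5)(0) = 37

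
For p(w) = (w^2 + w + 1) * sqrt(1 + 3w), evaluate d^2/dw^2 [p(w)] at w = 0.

Multiply each power in the prefactor through the base expansion.
The coefficient of w^2 in the expansion is 11/8, so p′′(0) = 2! * (11/8) = 11/4.

11/4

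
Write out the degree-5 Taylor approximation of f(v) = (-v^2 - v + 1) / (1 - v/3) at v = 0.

-11*v^5/243 - 11*v^4/81 - 11*v^3/27 - 11*v^2/9 - 2*v/3 + 1

Distribute the polynomial across the series and collect like powers.
[v^0] = 1;  [v^1] = -2/3;  [v^2] = -11/9;  [v^3] = -11/27;  [v^4] = -11/81;  [v^5] = -11/243.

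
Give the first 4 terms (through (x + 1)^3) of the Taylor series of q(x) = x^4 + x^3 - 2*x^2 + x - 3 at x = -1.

-3*(x + 1)^3 + (x + 1)^2 + 4*(x + 1) - 6

Use the known series and substitute for the argument.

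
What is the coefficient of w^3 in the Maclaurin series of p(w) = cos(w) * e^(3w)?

3

Take the Cauchy product of the two expansions.
p(0) = 1
p′(0) = 3
p′′(0) = 8
p′′′(0) = 18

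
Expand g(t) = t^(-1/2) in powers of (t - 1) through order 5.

Differentiate repeatedly and evaluate at the center.
g(1) = 1
g′(1) = -1/2
g′′(1) = 3/4
g′′′(1) = -15/8
g^(4)(1) = 105/16
g^(5)(1) = -945/32
Then c_k = g^(k)(1)/k! gives each Taylor coefficient.

-63*(t - 1)^5/256 + 35*(t - 1)^4/128 - 5*(t - 1)^3/16 + 3*(t - 1)^2/8 - (t - 1)/2 + 1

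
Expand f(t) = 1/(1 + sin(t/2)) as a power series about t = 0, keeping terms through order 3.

Plug the Maclaurin series of the inner function into that of the outer and collect terms.
[t^0] = 1;  [t^1] = -1/2;  [t^2] = 1/4;  [t^3] = -5/48.

-5*t^3/48 + t^2/4 - t/2 + 1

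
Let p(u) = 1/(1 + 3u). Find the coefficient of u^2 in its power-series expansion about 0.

9

Use the known series and substitute for the argument.
p(0) = 1
p′(0) = -3
p′′(0) = 18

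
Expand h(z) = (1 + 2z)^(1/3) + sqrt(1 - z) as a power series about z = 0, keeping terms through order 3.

Expand each term separately and add.

559*z^3/1296 - 41*z^2/72 + z/6 + 2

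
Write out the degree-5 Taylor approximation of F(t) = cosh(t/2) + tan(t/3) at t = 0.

Expand each term separately and add.

2*t^5/3645 + t^4/384 + t^3/81 + t^2/8 + t/3 + 1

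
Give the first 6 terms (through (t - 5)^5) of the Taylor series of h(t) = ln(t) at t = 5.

(t - 5)^5/15625 - (t - 5)^4/2500 + (t - 5)^3/375 - (t - 5)^2/50 + (t - 5)/5 + ln(5)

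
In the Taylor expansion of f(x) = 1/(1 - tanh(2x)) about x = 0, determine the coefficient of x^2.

Compose series: expand the inner function first, then feed it into the outer expansion.
So c_2 = f′′(0)/2! = 4.

4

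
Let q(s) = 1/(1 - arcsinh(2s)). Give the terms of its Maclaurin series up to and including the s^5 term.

Compose series: expand the inner function first, then feed it into the outer expansion.
q(0) = 1
q′(0) = 2
q′′(0) = 8
q′′′(0) = 40
q^(4)(0) = 256
q^(5)(0) = 2208

92*s^5/5 + 32*s^4/3 + 20*s^3/3 + 4*s^2 + 2*s + 1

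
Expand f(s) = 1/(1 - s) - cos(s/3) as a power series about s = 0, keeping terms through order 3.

s^3 + 19*s^2/18 + s

Expand each term separately and add.
[s^0] = 0;  [s^1] = 1;  [s^2] = 19/18;  [s^3] = 1.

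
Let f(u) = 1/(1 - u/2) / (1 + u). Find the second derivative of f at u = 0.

3/2

Take the Cauchy product of the two expansions.
The coefficient of u^2 in the expansion is 3/4, so f′′(0) = 2! * (3/4) = 3/2.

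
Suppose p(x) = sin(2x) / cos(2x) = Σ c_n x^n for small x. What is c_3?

8/3

Invert the denominator's series and multiply.
[x^0] = 0;  [x^1] = 2;  [x^2] = 0;  [x^3] = 8/3.
So c_3 = p′′′(0)/3! = 8/3.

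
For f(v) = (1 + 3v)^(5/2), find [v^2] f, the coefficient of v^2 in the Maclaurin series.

135/8

f(0) = 1
f′(0) = 15/2
f′′(0) = 135/4
So c_2 = f′′(0)/2! = 135/8.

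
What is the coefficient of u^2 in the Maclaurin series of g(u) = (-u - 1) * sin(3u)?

-3

Multiply each power in the prefactor through the base expansion.
g(0) = 0
g′(0) = -3
g′′(0) = -6
So c_2 = g′′(0)/2! = -3.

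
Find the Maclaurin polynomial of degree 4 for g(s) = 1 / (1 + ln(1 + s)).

11*s^4/3 - 7*s^3/3 + 3*s^2/2 - s + 1

Use the geometric series for the reciprocal, then substitute.
g(0) = 1
g′(0) = -1
g′′(0) = 3
g′′′(0) = -14
g^(4)(0) = 88
Dividing each by k! gives the coefficients c_0, ..., c_4.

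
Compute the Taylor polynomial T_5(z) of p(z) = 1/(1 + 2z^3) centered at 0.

p(0) = 1
p′(0) = 0
p′′(0) = 0
p′′′(0) = -12
p^(4)(0) = 0
p^(5)(0) = 0

1 - 2*z^3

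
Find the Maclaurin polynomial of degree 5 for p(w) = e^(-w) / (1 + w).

-163*w^5/60 + 65*w^4/24 - 8*w^3/3 + 5*w^2/2 - 2*w + 1

Expand each factor separately, then convolve coefficients.
p(0) = 1
p′(0) = -2
p′′(0) = 5
p′′′(0) = -16
p^(4)(0) = 65
p^(5)(0) = -326
Dividing each by k! gives the coefficients c_0, ..., c_5.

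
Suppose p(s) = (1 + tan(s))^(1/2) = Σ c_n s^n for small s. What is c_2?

Substitute the inner expansion into the outer series and collect powers.
p(0) = 1
p′(0) = 1/2
p′′(0) = -1/4
So c_2 = p′′(0)/2! = -1/8.

-1/8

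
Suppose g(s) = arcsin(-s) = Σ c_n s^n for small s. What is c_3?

c_3 = g′′′(0)/3! = -1/6.

-1/6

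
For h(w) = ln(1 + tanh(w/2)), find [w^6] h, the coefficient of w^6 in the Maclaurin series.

Let u equal the inner series; expand the outer function in u and truncate.
[w^0] = 0;  [w^1] = 1/2;  [w^2] = -1/8;  [w^3] = 0;  [w^4] = 1/192;  [w^5] = 0;  [w^6] = -1/2880.

-1/2880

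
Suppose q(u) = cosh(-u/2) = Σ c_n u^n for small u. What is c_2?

1/8

Differentiate repeatedly and evaluate at the center.
[u^0] = 1;  [u^1] = 0;  [u^2] = 1/8.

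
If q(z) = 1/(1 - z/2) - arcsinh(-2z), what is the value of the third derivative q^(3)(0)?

-29/4

Add the two expansions coefficient-wise.
From the series, [z^3] q = -29/24; multiply by 3! = 6 to get -29/4.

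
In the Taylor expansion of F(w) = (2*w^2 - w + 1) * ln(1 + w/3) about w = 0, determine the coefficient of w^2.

Distribute the polynomial across the series and collect like powers.
F(0) = 0
F′(0) = 1/3
F′′(0) = -7/9

-7/18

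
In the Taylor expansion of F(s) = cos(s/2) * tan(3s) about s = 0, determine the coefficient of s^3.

Write out both Maclaurin series and multiply, keeping only the needed powers.
F(0) = 0
F′(0) = 3
F′′(0) = 0
F′′′(0) = 207/4

69/8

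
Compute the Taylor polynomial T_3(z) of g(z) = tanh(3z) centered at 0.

Apply the Taylor formula c_k = f^(k)(a)/k!.
g(0) = 0
g′(0) = 3
g′′(0) = 0
g′′′(0) = -54
The Taylor polynomial is Σ g^(k)(0)/k! · z^k.

-9*z^3 + 3*z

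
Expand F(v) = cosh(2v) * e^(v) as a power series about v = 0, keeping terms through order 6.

73*v^6/144 + 121*v^5/120 + 41*v^4/24 + 13*v^3/6 + 5*v^2/2 + v + 1

Take the Cauchy product of the two expansions.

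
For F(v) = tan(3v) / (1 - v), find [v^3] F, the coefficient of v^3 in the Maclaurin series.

12

Multiply the two series term by term and collect like powers.
So c_3 = F′′′(0)/3! = 12.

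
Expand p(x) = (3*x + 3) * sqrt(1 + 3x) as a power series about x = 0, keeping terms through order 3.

Multiply each power in the prefactor through the base expansion.
p(0) = 3
p′(0) = 15/2
p′′(0) = 9/4
p′′′(0) = 81/8

27*x^3/16 + 9*x^2/8 + 15*x/2 + 3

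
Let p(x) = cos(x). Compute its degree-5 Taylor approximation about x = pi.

[(x - pi)^0] = -1;  [(x - pi)^1] = 0;  [(x - pi)^2] = 1/2;  [(x - pi)^3] = 0;  [(x - pi)^4] = -1/24;  [(x - pi)^5] = 0.

-(x - pi)^4/24 + (x - pi)^2/2 - 1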